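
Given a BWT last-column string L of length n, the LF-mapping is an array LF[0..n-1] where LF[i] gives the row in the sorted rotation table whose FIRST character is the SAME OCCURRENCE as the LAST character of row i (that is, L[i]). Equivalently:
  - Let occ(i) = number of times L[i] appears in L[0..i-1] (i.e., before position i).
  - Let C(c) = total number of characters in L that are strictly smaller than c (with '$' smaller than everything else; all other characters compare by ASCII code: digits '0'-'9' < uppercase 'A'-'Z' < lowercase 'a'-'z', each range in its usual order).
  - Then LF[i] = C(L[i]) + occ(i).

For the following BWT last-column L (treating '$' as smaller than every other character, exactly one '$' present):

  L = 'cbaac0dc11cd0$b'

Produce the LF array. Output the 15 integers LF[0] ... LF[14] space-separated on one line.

Char counts: '$':1, '0':2, '1':2, 'a':2, 'b':2, 'c':4, 'd':2
C (first-col start): C('$')=0, C('0')=1, C('1')=3, C('a')=5, C('b')=7, C('c')=9, C('d')=13
L[0]='c': occ=0, LF[0]=C('c')+0=9+0=9
L[1]='b': occ=0, LF[1]=C('b')+0=7+0=7
L[2]='a': occ=0, LF[2]=C('a')+0=5+0=5
L[3]='a': occ=1, LF[3]=C('a')+1=5+1=6
L[4]='c': occ=1, LF[4]=C('c')+1=9+1=10
L[5]='0': occ=0, LF[5]=C('0')+0=1+0=1
L[6]='d': occ=0, LF[6]=C('d')+0=13+0=13
L[7]='c': occ=2, LF[7]=C('c')+2=9+2=11
L[8]='1': occ=0, LF[8]=C('1')+0=3+0=3
L[9]='1': occ=1, LF[9]=C('1')+1=3+1=4
L[10]='c': occ=3, LF[10]=C('c')+3=9+3=12
L[11]='d': occ=1, LF[11]=C('d')+1=13+1=14
L[12]='0': occ=1, LF[12]=C('0')+1=1+1=2
L[13]='$': occ=0, LF[13]=C('$')+0=0+0=0
L[14]='b': occ=1, LF[14]=C('b')+1=7+1=8

Answer: 9 7 5 6 10 1 13 11 3 4 12 14 2 0 8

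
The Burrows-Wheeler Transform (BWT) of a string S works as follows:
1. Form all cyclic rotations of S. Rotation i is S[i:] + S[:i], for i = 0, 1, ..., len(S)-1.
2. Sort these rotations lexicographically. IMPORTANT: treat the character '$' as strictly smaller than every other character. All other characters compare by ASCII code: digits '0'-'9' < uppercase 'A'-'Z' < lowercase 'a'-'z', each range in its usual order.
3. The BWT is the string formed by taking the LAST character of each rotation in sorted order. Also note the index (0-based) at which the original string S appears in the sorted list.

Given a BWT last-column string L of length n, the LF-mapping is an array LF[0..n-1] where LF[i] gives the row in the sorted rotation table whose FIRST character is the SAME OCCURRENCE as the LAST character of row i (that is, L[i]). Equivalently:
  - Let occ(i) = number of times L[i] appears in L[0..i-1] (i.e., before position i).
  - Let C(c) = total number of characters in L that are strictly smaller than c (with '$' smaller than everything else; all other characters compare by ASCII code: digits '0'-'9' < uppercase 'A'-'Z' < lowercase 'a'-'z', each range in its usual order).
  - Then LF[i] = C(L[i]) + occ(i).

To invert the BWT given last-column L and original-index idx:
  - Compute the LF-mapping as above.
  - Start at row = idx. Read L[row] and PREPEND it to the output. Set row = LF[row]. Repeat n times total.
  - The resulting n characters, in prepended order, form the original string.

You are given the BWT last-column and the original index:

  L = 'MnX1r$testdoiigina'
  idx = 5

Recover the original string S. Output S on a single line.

Answer: disintegration1XM$

Derivation:
LF mapping: 2 11 3 1 14 0 16 6 15 17 5 13 8 9 7 10 12 4
Walk LF starting at row 5, prepending L[row]:
  step 1: row=5, L[5]='$', prepend. Next row=LF[5]=0
  step 2: row=0, L[0]='M', prepend. Next row=LF[0]=2
  step 3: row=2, L[2]='X', prepend. Next row=LF[2]=3
  step 4: row=3, L[3]='1', prepend. Next row=LF[3]=1
  step 5: row=1, L[1]='n', prepend. Next row=LF[1]=11
  step 6: row=11, L[11]='o', prepend. Next row=LF[11]=13
  step 7: row=13, L[13]='i', prepend. Next row=LF[13]=9
  step 8: row=9, L[9]='t', prepend. Next row=LF[9]=17
  step 9: row=17, L[17]='a', prepend. Next row=LF[17]=4
  step 10: row=4, L[4]='r', prepend. Next row=LF[4]=14
  step 11: row=14, L[14]='g', prepend. Next row=LF[14]=7
  step 12: row=7, L[7]='e', prepend. Next row=LF[7]=6
  step 13: row=6, L[6]='t', prepend. Next row=LF[6]=16
  step 14: row=16, L[16]='n', prepend. Next row=LF[16]=12
  step 15: row=12, L[12]='i', prepend. Next row=LF[12]=8
  step 16: row=8, L[8]='s', prepend. Next row=LF[8]=15
  step 17: row=15, L[15]='i', prepend. Next row=LF[15]=10
  step 18: row=10, L[10]='d', prepend. Next row=LF[10]=5
Reversed output: disintegration1XM$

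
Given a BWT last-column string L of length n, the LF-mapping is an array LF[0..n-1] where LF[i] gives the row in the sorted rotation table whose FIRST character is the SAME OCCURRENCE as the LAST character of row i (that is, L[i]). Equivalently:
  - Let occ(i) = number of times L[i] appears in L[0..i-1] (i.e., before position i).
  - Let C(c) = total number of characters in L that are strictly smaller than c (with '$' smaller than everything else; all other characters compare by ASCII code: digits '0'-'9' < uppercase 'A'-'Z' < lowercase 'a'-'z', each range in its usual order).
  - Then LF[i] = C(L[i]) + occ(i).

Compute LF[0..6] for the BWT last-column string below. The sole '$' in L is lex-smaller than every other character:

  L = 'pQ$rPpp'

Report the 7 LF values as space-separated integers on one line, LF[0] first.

Answer: 3 2 0 6 1 4 5

Derivation:
Char counts: '$':1, 'P':1, 'Q':1, 'p':3, 'r':1
C (first-col start): C('$')=0, C('P')=1, C('Q')=2, C('p')=3, C('r')=6
L[0]='p': occ=0, LF[0]=C('p')+0=3+0=3
L[1]='Q': occ=0, LF[1]=C('Q')+0=2+0=2
L[2]='$': occ=0, LF[2]=C('$')+0=0+0=0
L[3]='r': occ=0, LF[3]=C('r')+0=6+0=6
L[4]='P': occ=0, LF[4]=C('P')+0=1+0=1
L[5]='p': occ=1, LF[5]=C('p')+1=3+1=4
L[6]='p': occ=2, LF[6]=C('p')+2=3+2=5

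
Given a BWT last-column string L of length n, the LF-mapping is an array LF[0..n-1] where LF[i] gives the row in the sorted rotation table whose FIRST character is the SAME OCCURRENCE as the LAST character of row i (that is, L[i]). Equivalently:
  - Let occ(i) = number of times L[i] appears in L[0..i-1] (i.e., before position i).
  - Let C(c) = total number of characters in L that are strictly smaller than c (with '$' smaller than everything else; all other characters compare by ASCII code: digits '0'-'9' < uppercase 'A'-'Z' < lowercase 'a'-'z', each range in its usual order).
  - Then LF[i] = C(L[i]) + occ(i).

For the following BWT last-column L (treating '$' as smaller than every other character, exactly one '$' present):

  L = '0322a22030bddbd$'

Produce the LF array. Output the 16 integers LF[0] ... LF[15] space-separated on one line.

Char counts: '$':1, '0':3, '2':4, '3':2, 'a':1, 'b':2, 'd':3
C (first-col start): C('$')=0, C('0')=1, C('2')=4, C('3')=8, C('a')=10, C('b')=11, C('d')=13
L[0]='0': occ=0, LF[0]=C('0')+0=1+0=1
L[1]='3': occ=0, LF[1]=C('3')+0=8+0=8
L[2]='2': occ=0, LF[2]=C('2')+0=4+0=4
L[3]='2': occ=1, LF[3]=C('2')+1=4+1=5
L[4]='a': occ=0, LF[4]=C('a')+0=10+0=10
L[5]='2': occ=2, LF[5]=C('2')+2=4+2=6
L[6]='2': occ=3, LF[6]=C('2')+3=4+3=7
L[7]='0': occ=1, LF[7]=C('0')+1=1+1=2
L[8]='3': occ=1, LF[8]=C('3')+1=8+1=9
L[9]='0': occ=2, LF[9]=C('0')+2=1+2=3
L[10]='b': occ=0, LF[10]=C('b')+0=11+0=11
L[11]='d': occ=0, LF[11]=C('d')+0=13+0=13
L[12]='d': occ=1, LF[12]=C('d')+1=13+1=14
L[13]='b': occ=1, LF[13]=C('b')+1=11+1=12
L[14]='d': occ=2, LF[14]=C('d')+2=13+2=15
L[15]='$': occ=0, LF[15]=C('$')+0=0+0=0

Answer: 1 8 4 5 10 6 7 2 9 3 11 13 14 12 15 0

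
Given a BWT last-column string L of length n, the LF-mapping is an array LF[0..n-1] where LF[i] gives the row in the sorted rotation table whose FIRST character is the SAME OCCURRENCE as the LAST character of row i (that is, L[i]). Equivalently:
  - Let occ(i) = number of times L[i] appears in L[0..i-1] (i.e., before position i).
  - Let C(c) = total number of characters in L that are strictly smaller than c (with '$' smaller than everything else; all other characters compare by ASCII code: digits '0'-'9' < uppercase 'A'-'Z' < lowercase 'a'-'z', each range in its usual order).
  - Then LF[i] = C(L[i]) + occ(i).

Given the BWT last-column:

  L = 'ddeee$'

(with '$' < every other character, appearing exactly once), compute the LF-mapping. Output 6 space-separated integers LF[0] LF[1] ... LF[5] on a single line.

Char counts: '$':1, 'd':2, 'e':3
C (first-col start): C('$')=0, C('d')=1, C('e')=3
L[0]='d': occ=0, LF[0]=C('d')+0=1+0=1
L[1]='d': occ=1, LF[1]=C('d')+1=1+1=2
L[2]='e': occ=0, LF[2]=C('e')+0=3+0=3
L[3]='e': occ=1, LF[3]=C('e')+1=3+1=4
L[4]='e': occ=2, LF[4]=C('e')+2=3+2=5
L[5]='$': occ=0, LF[5]=C('$')+0=0+0=0

Answer: 1 2 3 4 5 0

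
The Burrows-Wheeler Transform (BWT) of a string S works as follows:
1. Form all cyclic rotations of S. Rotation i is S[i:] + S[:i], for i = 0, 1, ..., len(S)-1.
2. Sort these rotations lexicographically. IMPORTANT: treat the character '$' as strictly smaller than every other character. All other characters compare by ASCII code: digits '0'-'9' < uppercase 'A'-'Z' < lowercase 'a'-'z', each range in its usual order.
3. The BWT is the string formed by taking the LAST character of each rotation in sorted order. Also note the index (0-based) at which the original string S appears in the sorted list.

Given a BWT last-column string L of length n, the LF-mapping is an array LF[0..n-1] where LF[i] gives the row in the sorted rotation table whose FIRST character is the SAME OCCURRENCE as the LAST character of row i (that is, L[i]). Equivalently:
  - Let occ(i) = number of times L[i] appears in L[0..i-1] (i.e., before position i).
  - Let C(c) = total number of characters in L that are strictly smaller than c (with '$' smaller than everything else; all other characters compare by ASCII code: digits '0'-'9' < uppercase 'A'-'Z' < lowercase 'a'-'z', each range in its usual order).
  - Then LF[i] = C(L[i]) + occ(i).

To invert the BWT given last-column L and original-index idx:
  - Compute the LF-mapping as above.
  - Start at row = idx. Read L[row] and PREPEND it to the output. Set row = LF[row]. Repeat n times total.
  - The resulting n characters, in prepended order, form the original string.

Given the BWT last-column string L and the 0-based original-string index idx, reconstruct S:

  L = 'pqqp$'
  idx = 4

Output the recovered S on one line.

Answer: qpqp$

Derivation:
LF mapping: 1 3 4 2 0
Walk LF starting at row 4, prepending L[row]:
  step 1: row=4, L[4]='$', prepend. Next row=LF[4]=0
  step 2: row=0, L[0]='p', prepend. Next row=LF[0]=1
  step 3: row=1, L[1]='q', prepend. Next row=LF[1]=3
  step 4: row=3, L[3]='p', prepend. Next row=LF[3]=2
  step 5: row=2, L[2]='q', prepend. Next row=LF[2]=4
Reversed output: qpqp$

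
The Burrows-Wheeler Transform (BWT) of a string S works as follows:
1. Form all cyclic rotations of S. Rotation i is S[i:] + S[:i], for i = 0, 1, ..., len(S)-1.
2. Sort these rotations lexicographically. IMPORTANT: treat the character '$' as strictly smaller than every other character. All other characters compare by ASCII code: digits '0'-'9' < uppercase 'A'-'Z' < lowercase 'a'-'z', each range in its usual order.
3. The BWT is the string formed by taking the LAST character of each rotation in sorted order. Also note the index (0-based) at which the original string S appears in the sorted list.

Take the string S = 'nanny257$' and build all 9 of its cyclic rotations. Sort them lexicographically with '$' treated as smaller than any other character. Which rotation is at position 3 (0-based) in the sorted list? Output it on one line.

All 9 rotations (rotation i = S[i:]+S[:i]):
  rot[0] = nanny257$
  rot[1] = anny257$n
  rot[2] = nny257$na
  rot[3] = ny257$nan
  rot[4] = y257$nann
  rot[5] = 257$nanny
  rot[6] = 57$nanny2
  rot[7] = 7$nanny25
  rot[8] = $nanny257
Sorted (with $ < everything):
  sorted[0] = $nanny257
  sorted[1] = 257$nanny
  sorted[2] = 57$nanny2
  sorted[3] = 7$nanny25
  sorted[4] = anny257$n
  sorted[5] = nanny257$
  sorted[6] = nny257$na
  sorted[7] = ny257$nan
  sorted[8] = y257$nann
sorted[3] = 7$nanny25

Answer: 7$nanny25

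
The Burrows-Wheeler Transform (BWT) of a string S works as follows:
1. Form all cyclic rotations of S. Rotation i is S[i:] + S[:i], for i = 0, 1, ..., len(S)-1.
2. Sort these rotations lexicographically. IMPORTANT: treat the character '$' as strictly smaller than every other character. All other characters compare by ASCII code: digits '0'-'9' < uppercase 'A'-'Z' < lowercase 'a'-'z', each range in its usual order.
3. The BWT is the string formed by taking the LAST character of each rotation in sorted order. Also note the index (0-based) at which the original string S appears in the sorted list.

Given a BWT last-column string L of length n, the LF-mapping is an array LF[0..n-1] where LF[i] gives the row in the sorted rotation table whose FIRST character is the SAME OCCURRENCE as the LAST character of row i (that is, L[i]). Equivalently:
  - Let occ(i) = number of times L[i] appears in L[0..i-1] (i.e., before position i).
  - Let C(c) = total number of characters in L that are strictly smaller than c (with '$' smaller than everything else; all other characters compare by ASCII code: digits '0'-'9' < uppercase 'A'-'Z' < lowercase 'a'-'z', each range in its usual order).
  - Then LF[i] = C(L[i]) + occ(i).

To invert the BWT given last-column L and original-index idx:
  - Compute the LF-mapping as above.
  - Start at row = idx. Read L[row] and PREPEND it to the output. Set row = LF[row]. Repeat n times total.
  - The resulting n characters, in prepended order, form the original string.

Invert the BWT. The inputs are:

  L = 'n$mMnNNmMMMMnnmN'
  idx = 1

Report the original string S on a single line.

Answer: MMmMNnnMmNNMmnn$

Derivation:
LF mapping: 12 0 9 1 13 6 7 10 2 3 4 5 14 15 11 8
Walk LF starting at row 1, prepending L[row]:
  step 1: row=1, L[1]='$', prepend. Next row=LF[1]=0
  step 2: row=0, L[0]='n', prepend. Next row=LF[0]=12
  step 3: row=12, L[12]='n', prepend. Next row=LF[12]=14
  step 4: row=14, L[14]='m', prepend. Next row=LF[14]=11
  step 5: row=11, L[11]='M', prepend. Next row=LF[11]=5
  step 6: row=5, L[5]='N', prepend. Next row=LF[5]=6
  step 7: row=6, L[6]='N', prepend. Next row=LF[6]=7
  step 8: row=7, L[7]='m', prepend. Next row=LF[7]=10
  step 9: row=10, L[10]='M', prepend. Next row=LF[10]=4
  step 10: row=4, L[4]='n', prepend. Next row=LF[4]=13
  step 11: row=13, L[13]='n', prepend. Next row=LF[13]=15
  step 12: row=15, L[15]='N', prepend. Next row=LF[15]=8
  step 13: row=8, L[8]='M', prepend. Next row=LF[8]=2
  step 14: row=2, L[2]='m', prepend. Next row=LF[2]=9
  step 15: row=9, L[9]='M', prepend. Next row=LF[9]=3
  step 16: row=3, L[3]='M', prepend. Next row=LF[3]=1
Reversed output: MMmMNnnMmNNMmnn$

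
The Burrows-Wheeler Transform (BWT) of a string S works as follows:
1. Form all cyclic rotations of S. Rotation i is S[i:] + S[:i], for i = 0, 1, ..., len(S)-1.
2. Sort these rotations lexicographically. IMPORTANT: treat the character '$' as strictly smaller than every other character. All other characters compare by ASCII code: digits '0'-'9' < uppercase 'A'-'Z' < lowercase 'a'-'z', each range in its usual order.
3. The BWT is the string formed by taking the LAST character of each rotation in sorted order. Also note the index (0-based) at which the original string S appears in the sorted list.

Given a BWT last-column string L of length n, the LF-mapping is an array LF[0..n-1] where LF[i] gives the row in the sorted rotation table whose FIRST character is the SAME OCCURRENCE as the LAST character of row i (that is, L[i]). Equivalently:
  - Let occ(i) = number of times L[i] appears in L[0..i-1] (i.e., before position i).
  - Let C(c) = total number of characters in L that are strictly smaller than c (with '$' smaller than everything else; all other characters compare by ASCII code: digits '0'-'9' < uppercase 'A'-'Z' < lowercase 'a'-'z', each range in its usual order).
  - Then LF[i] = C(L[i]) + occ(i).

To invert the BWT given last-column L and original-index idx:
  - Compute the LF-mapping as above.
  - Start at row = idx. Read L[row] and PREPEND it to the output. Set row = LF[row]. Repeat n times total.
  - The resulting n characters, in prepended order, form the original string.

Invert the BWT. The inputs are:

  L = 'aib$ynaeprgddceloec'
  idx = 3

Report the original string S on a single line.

Answer: badgerencyclopedia$

Derivation:
LF mapping: 1 12 3 0 18 14 2 8 16 17 11 6 7 4 9 13 15 10 5
Walk LF starting at row 3, prepending L[row]:
  step 1: row=3, L[3]='$', prepend. Next row=LF[3]=0
  step 2: row=0, L[0]='a', prepend. Next row=LF[0]=1
  step 3: row=1, L[1]='i', prepend. Next row=LF[1]=12
  step 4: row=12, L[12]='d', prepend. Next row=LF[12]=7
  step 5: row=7, L[7]='e', prepend. Next row=LF[7]=8
  step 6: row=8, L[8]='p', prepend. Next row=LF[8]=16
  step 7: row=16, L[16]='o', prepend. Next row=LF[16]=15
  step 8: row=15, L[15]='l', prepend. Next row=LF[15]=13
  step 9: row=13, L[13]='c', prepend. Next row=LF[13]=4
  step 10: row=4, L[4]='y', prepend. Next row=LF[4]=18
  step 11: row=18, L[18]='c', prepend. Next row=LF[18]=5
  step 12: row=5, L[5]='n', prepend. Next row=LF[5]=14
  step 13: row=14, L[14]='e', prepend. Next row=LF[14]=9
  step 14: row=9, L[9]='r', prepend. Next row=LF[9]=17
  step 15: row=17, L[17]='e', prepend. Next row=LF[17]=10
  step 16: row=10, L[10]='g', prepend. Next row=LF[10]=11
  step 17: row=11, L[11]='d', prepend. Next row=LF[11]=6
  step 18: row=6, L[6]='a', prepend. Next row=LF[6]=2
  step 19: row=2, L[2]='b', prepend. Next row=LF[2]=3
Reversed output: badgerencyclopedia$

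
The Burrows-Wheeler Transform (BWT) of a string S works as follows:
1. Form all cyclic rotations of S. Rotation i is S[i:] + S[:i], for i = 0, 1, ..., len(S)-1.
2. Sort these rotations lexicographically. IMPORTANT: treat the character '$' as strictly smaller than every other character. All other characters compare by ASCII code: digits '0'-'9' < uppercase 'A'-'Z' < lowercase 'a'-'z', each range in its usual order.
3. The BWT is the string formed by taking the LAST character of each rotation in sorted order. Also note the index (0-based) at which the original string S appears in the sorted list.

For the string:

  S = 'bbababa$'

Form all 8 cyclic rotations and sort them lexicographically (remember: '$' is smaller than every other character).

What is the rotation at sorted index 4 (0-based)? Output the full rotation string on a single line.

Answer: ba$bbaba

Derivation:
All 8 rotations (rotation i = S[i:]+S[:i]):
  rot[0] = bbababa$
  rot[1] = bababa$b
  rot[2] = ababa$bb
  rot[3] = baba$bba
  rot[4] = aba$bbab
  rot[5] = ba$bbaba
  rot[6] = a$bbabab
  rot[7] = $bbababa
Sorted (with $ < everything):
  sorted[0] = $bbababa
  sorted[1] = a$bbabab
  sorted[2] = aba$bbab
  sorted[3] = ababa$bb
  sorted[4] = ba$bbaba
  sorted[5] = baba$bba
  sorted[6] = bababa$b
  sorted[7] = bbababa$
sorted[4] = ba$bbaba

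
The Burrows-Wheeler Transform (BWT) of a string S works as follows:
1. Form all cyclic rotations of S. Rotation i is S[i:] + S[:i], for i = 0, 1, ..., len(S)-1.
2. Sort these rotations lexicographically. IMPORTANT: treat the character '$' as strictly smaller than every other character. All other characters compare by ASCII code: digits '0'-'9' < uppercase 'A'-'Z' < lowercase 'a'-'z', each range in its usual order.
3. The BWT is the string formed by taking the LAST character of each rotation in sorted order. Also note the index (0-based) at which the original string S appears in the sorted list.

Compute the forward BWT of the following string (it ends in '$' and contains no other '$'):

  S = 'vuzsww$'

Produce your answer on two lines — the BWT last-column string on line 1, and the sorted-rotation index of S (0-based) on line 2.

Answer: wzv$wsu
3

Derivation:
All 7 rotations (rotation i = S[i:]+S[:i]):
  rot[0] = vuzsww$
  rot[1] = uzsww$v
  rot[2] = zsww$vu
  rot[3] = sww$vuz
  rot[4] = ww$vuzs
  rot[5] = w$vuzsw
  rot[6] = $vuzsww
Sorted (with $ < everything):
  sorted[0] = $vuzsww  (last char: 'w')
  sorted[1] = sww$vuz  (last char: 'z')
  sorted[2] = uzsww$v  (last char: 'v')
  sorted[3] = vuzsww$  (last char: '$')
  sorted[4] = w$vuzsw  (last char: 'w')
  sorted[5] = ww$vuzs  (last char: 's')
  sorted[6] = zsww$vu  (last char: 'u')
Last column: wzv$wsu
Original string S is at sorted index 3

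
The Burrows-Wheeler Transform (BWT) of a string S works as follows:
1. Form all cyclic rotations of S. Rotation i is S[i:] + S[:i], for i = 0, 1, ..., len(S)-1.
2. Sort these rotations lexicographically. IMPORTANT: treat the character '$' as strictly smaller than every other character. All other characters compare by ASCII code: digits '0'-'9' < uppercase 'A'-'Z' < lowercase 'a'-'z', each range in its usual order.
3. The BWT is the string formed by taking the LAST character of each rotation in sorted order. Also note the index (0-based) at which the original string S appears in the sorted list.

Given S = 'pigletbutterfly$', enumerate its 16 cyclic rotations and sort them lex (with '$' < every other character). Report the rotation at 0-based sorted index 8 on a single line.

Answer: ly$pigletbutterf

Derivation:
All 16 rotations (rotation i = S[i:]+S[:i]):
  rot[0] = pigletbutterfly$
  rot[1] = igletbutterfly$p
  rot[2] = gletbutterfly$pi
  rot[3] = letbutterfly$pig
  rot[4] = etbutterfly$pigl
  rot[5] = tbutterfly$pigle
  rot[6] = butterfly$piglet
  rot[7] = utterfly$pigletb
  rot[8] = tterfly$pigletbu
  rot[9] = terfly$pigletbut
  rot[10] = erfly$pigletbutt
  rot[11] = rfly$pigletbutte
  rot[12] = fly$pigletbutter
  rot[13] = ly$pigletbutterf
  rot[14] = y$pigletbutterfl
  rot[15] = $pigletbutterfly
Sorted (with $ < everything):
  sorted[0] = $pigletbutterfly
  sorted[1] = butterfly$piglet
  sorted[2] = erfly$pigletbutt
  sorted[3] = etbutterfly$pigl
  sorted[4] = fly$pigletbutter
  sorted[5] = gletbutterfly$pi
  sorted[6] = igletbutterfly$p
  sorted[7] = letbutterfly$pig
  sorted[8] = ly$pigletbutterf
  sorted[9] = pigletbutterfly$
  sorted[10] = rfly$pigletbutte
  sorted[11] = tbutterfly$pigle
  sorted[12] = terfly$pigletbut
  sorted[13] = tterfly$pigletbu
  sorted[14] = utterfly$pigletb
  sorted[15] = y$pigletbutterfl
sorted[8] = ly$pigletbutterf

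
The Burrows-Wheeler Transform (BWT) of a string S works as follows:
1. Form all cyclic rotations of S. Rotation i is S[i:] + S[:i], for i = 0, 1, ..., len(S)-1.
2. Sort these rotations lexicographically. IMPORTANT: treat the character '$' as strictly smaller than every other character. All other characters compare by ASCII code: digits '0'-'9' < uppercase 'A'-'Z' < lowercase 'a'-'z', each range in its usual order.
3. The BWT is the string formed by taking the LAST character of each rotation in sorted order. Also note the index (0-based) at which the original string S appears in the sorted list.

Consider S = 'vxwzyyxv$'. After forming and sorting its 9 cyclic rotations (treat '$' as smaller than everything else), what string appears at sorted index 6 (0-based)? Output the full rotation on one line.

Answer: yxv$vxwzy

Derivation:
All 9 rotations (rotation i = S[i:]+S[:i]):
  rot[0] = vxwzyyxv$
  rot[1] = xwzyyxv$v
  rot[2] = wzyyxv$vx
  rot[3] = zyyxv$vxw
  rot[4] = yyxv$vxwz
  rot[5] = yxv$vxwzy
  rot[6] = xv$vxwzyy
  rot[7] = v$vxwzyyx
  rot[8] = $vxwzyyxv
Sorted (with $ < everything):
  sorted[0] = $vxwzyyxv
  sorted[1] = v$vxwzyyx
  sorted[2] = vxwzyyxv$
  sorted[3] = wzyyxv$vx
  sorted[4] = xv$vxwzyy
  sorted[5] = xwzyyxv$v
  sorted[6] = yxv$vxwzy
  sorted[7] = yyxv$vxwz
  sorted[8] = zyyxv$vxw
sorted[6] = yxv$vxwzy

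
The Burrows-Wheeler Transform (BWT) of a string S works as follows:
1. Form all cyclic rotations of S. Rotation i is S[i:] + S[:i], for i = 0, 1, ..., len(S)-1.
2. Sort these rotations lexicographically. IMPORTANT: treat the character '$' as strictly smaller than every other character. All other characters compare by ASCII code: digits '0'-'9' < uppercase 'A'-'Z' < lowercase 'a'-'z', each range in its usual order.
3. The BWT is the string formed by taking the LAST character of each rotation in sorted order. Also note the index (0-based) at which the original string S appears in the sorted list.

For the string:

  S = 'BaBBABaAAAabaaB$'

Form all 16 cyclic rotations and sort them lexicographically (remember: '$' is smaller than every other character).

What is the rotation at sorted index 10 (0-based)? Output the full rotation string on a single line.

Answer: aAAAabaaB$BaBBAB

Derivation:
All 16 rotations (rotation i = S[i:]+S[:i]):
  rot[0] = BaBBABaAAAabaaB$
  rot[1] = aBBABaAAAabaaB$B
  rot[2] = BBABaAAAabaaB$Ba
  rot[3] = BABaAAAabaaB$BaB
  rot[4] = ABaAAAabaaB$BaBB
  rot[5] = BaAAAabaaB$BaBBA
  rot[6] = aAAAabaaB$BaBBAB
  rot[7] = AAAabaaB$BaBBABa
  rot[8] = AAabaaB$BaBBABaA
  rot[9] = AabaaB$BaBBABaAA
  rot[10] = abaaB$BaBBABaAAA
  rot[11] = baaB$BaBBABaAAAa
  rot[12] = aaB$BaBBABaAAAab
  rot[13] = aB$BaBBABaAAAaba
  rot[14] = B$BaBBABaAAAabaa
  rot[15] = $BaBBABaAAAabaaB
Sorted (with $ < everything):
  sorted[0] = $BaBBABaAAAabaaB
  sorted[1] = AAAabaaB$BaBBABa
  sorted[2] = AAabaaB$BaBBABaA
  sorted[3] = ABaAAAabaaB$BaBB
  sorted[4] = AabaaB$BaBBABaAA
  sorted[5] = B$BaBBABaAAAabaa
  sorted[6] = BABaAAAabaaB$BaB
  sorted[7] = BBABaAAAabaaB$Ba
  sorted[8] = BaAAAabaaB$BaBBA
  sorted[9] = BaBBABaAAAabaaB$
  sorted[10] = aAAAabaaB$BaBBAB
  sorted[11] = aB$BaBBABaAAAaba
  sorted[12] = aBBABaAAAabaaB$B
  sorted[13] = aaB$BaBBABaAAAab
  sorted[14] = abaaB$BaBBABaAAA
  sorted[15] = baaB$BaBBABaAAAa
sorted[10] = aAAAabaaB$BaBBAB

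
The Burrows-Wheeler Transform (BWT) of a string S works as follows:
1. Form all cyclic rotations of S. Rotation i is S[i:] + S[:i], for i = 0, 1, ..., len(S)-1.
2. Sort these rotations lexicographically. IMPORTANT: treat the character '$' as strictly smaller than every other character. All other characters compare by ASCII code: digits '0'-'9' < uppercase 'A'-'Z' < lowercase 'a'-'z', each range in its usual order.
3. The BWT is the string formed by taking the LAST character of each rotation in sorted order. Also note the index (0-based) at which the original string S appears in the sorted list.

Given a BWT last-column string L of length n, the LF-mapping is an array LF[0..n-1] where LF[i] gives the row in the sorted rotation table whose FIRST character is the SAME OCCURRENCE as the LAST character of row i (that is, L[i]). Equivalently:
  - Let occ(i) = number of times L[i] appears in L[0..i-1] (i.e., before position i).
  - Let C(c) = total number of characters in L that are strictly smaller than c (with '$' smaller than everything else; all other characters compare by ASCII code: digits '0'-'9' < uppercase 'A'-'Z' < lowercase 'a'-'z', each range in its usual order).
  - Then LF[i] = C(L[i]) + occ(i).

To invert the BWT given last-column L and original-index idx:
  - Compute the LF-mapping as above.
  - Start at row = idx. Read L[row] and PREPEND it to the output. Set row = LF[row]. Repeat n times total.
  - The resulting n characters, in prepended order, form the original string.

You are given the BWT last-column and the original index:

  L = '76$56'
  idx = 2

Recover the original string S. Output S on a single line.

Answer: 6567$

Derivation:
LF mapping: 4 2 0 1 3
Walk LF starting at row 2, prepending L[row]:
  step 1: row=2, L[2]='$', prepend. Next row=LF[2]=0
  step 2: row=0, L[0]='7', prepend. Next row=LF[0]=4
  step 3: row=4, L[4]='6', prepend. Next row=LF[4]=3
  step 4: row=3, L[3]='5', prepend. Next row=LF[3]=1
  step 5: row=1, L[1]='6', prepend. Next row=LF[1]=2
Reversed output: 6567$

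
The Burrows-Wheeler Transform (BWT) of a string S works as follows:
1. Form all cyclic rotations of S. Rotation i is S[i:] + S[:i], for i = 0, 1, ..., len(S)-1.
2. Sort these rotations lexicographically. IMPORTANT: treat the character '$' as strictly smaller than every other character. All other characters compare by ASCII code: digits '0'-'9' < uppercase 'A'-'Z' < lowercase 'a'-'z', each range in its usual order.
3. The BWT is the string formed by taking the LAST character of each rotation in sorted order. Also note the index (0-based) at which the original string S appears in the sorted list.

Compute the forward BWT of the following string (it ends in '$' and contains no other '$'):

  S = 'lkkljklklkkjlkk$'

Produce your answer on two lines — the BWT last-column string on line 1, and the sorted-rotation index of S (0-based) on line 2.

Answer: klkkklllkljkjk$k
14

Derivation:
All 16 rotations (rotation i = S[i:]+S[:i]):
  rot[0] = lkkljklklkkjlkk$
  rot[1] = kkljklklkkjlkk$l
  rot[2] = kljklklkkjlkk$lk
  rot[3] = ljklklkkjlkk$lkk
  rot[4] = jklklkkjlkk$lkkl
  rot[5] = klklkkjlkk$lkklj
  rot[6] = lklkkjlkk$lkkljk
  rot[7] = klkkjlkk$lkkljkl
  rot[8] = lkkjlkk$lkkljklk
  rot[9] = kkjlkk$lkkljklkl
  rot[10] = kjlkk$lkkljklklk
  rot[11] = jlkk$lkkljklklkk
  rot[12] = lkk$lkkljklklkkj
  rot[13] = kk$lkkljklklkkjl
  rot[14] = k$lkkljklklkkjlk
  rot[15] = $lkkljklklkkjlkk
Sorted (with $ < everything):
  sorted[0] = $lkkljklklkkjlkk  (last char: 'k')
  sorted[1] = jklklkkjlkk$lkkl  (last char: 'l')
  sorted[2] = jlkk$lkkljklklkk  (last char: 'k')
  sorted[3] = k$lkkljklklkkjlk  (last char: 'k')
  sorted[4] = kjlkk$lkkljklklk  (last char: 'k')
  sorted[5] = kk$lkkljklklkkjl  (last char: 'l')
  sorted[6] = kkjlkk$lkkljklkl  (last char: 'l')
  sorted[7] = kkljklklkkjlkk$l  (last char: 'l')
  sorted[8] = kljklklkkjlkk$lk  (last char: 'k')
  sorted[9] = klkkjlkk$lkkljkl  (last char: 'l')
  sorted[10] = klklkkjlkk$lkklj  (last char: 'j')
  sorted[11] = ljklklkkjlkk$lkk  (last char: 'k')
  sorted[12] = lkk$lkkljklklkkj  (last char: 'j')
  sorted[13] = lkkjlkk$lkkljklk  (last char: 'k')
  sorted[14] = lkkljklklkkjlkk$  (last char: '$')
  sorted[15] = lklkkjlkk$lkkljk  (last char: 'k')
Last column: klkkklllkljkjk$k
Original string S is at sorted index 14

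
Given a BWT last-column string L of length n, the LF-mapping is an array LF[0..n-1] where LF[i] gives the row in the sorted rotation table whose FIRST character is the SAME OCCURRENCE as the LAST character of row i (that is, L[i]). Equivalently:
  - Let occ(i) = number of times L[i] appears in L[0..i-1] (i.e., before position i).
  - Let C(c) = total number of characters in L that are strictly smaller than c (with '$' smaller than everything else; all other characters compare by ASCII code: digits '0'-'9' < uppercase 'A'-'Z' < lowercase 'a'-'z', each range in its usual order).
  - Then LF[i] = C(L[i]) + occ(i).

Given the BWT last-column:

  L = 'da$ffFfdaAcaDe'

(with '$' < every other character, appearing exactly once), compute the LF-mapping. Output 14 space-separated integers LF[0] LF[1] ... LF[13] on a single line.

Answer: 8 4 0 11 12 3 13 9 5 1 7 6 2 10

Derivation:
Char counts: '$':1, 'A':1, 'D':1, 'F':1, 'a':3, 'c':1, 'd':2, 'e':1, 'f':3
C (first-col start): C('$')=0, C('A')=1, C('D')=2, C('F')=3, C('a')=4, C('c')=7, C('d')=8, C('e')=10, C('f')=11
L[0]='d': occ=0, LF[0]=C('d')+0=8+0=8
L[1]='a': occ=0, LF[1]=C('a')+0=4+0=4
L[2]='$': occ=0, LF[2]=C('$')+0=0+0=0
L[3]='f': occ=0, LF[3]=C('f')+0=11+0=11
L[4]='f': occ=1, LF[4]=C('f')+1=11+1=12
L[5]='F': occ=0, LF[5]=C('F')+0=3+0=3
L[6]='f': occ=2, LF[6]=C('f')+2=11+2=13
L[7]='d': occ=1, LF[7]=C('d')+1=8+1=9
L[8]='a': occ=1, LF[8]=C('a')+1=4+1=5
L[9]='A': occ=0, LF[9]=C('A')+0=1+0=1
L[10]='c': occ=0, LF[10]=C('c')+0=7+0=7
L[11]='a': occ=2, LF[11]=C('a')+2=4+2=6
L[12]='D': occ=0, LF[12]=C('D')+0=2+0=2
L[13]='e': occ=0, LF[13]=C('e')+0=10+0=10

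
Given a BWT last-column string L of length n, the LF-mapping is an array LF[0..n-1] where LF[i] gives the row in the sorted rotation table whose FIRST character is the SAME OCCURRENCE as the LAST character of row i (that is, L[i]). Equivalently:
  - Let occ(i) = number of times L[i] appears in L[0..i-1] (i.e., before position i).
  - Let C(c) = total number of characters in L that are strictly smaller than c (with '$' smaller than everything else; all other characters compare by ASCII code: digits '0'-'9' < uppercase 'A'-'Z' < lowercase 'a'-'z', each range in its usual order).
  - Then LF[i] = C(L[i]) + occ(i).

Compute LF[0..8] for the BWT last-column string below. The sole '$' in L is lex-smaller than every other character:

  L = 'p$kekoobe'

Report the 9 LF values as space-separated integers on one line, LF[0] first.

Char counts: '$':1, 'b':1, 'e':2, 'k':2, 'o':2, 'p':1
C (first-col start): C('$')=0, C('b')=1, C('e')=2, C('k')=4, C('o')=6, C('p')=8
L[0]='p': occ=0, LF[0]=C('p')+0=8+0=8
L[1]='$': occ=0, LF[1]=C('$')+0=0+0=0
L[2]='k': occ=0, LF[2]=C('k')+0=4+0=4
L[3]='e': occ=0, LF[3]=C('e')+0=2+0=2
L[4]='k': occ=1, LF[4]=C('k')+1=4+1=5
L[5]='o': occ=0, LF[5]=C('o')+0=6+0=6
L[6]='o': occ=1, LF[6]=C('o')+1=6+1=7
L[7]='b': occ=0, LF[7]=C('b')+0=1+0=1
L[8]='e': occ=1, LF[8]=C('e')+1=2+1=3

Answer: 8 0 4 2 5 6 7 1 3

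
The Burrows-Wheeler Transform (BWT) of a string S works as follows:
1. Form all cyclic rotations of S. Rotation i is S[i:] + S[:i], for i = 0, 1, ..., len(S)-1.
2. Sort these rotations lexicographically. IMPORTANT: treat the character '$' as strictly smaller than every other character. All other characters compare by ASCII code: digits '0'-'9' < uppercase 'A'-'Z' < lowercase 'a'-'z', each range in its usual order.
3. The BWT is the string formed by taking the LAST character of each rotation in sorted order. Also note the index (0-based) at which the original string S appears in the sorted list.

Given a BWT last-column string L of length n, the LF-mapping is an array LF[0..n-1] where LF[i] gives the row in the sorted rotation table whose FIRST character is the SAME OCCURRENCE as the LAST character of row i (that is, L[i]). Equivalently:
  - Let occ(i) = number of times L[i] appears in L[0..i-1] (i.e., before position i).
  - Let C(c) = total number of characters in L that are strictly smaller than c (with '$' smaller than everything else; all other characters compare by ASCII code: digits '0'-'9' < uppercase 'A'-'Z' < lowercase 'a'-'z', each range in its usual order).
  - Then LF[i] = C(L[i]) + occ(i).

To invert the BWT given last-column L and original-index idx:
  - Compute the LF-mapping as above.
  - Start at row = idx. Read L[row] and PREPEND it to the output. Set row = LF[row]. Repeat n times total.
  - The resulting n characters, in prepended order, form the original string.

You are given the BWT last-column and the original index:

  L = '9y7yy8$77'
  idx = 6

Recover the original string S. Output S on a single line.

Answer: y77y7y89$

Derivation:
LF mapping: 5 6 1 7 8 4 0 2 3
Walk LF starting at row 6, prepending L[row]:
  step 1: row=6, L[6]='$', prepend. Next row=LF[6]=0
  step 2: row=0, L[0]='9', prepend. Next row=LF[0]=5
  step 3: row=5, L[5]='8', prepend. Next row=LF[5]=4
  step 4: row=4, L[4]='y', prepend. Next row=LF[4]=8
  step 5: row=8, L[8]='7', prepend. Next row=LF[8]=3
  step 6: row=3, L[3]='y', prepend. Next row=LF[3]=7
  step 7: row=7, L[7]='7', prepend. Next row=LF[7]=2
  step 8: row=2, L[2]='7', prepend. Next row=LF[2]=1
  step 9: row=1, L[1]='y', prepend. Next row=LF[1]=6
Reversed output: y77y7y89$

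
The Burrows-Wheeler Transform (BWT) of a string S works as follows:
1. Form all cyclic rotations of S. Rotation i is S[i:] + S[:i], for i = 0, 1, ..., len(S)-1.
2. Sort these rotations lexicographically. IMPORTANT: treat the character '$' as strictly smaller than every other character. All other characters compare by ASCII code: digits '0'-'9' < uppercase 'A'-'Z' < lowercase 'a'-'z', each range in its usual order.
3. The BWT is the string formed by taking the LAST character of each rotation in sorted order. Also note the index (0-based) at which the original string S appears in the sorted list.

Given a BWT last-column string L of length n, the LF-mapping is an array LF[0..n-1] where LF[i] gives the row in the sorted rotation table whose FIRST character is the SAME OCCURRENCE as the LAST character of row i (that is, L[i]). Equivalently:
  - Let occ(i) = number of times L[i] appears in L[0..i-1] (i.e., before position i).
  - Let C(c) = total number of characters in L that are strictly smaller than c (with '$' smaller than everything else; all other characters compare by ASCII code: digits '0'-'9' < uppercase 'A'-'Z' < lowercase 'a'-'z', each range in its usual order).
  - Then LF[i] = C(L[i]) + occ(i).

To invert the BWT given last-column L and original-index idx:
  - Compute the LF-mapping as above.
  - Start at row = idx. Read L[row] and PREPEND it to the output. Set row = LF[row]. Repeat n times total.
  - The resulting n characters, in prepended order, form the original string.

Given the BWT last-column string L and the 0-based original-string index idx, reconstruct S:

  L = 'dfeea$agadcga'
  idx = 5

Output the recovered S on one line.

Answer: cfaaggdeaead$

Derivation:
LF mapping: 6 10 8 9 1 0 2 11 3 7 5 12 4
Walk LF starting at row 5, prepending L[row]:
  step 1: row=5, L[5]='$', prepend. Next row=LF[5]=0
  step 2: row=0, L[0]='d', prepend. Next row=LF[0]=6
  step 3: row=6, L[6]='a', prepend. Next row=LF[6]=2
  step 4: row=2, L[2]='e', prepend. Next row=LF[2]=8
  step 5: row=8, L[8]='a', prepend. Next row=LF[8]=3
  step 6: row=3, L[3]='e', prepend. Next row=LF[3]=9
  step 7: row=9, L[9]='d', prepend. Next row=LF[9]=7
  step 8: row=7, L[7]='g', prepend. Next row=LF[7]=11
  step 9: row=11, L[11]='g', prepend. Next row=LF[11]=12
  step 10: row=12, L[12]='a', prepend. Next row=LF[12]=4
  step 11: row=4, L[4]='a', prepend. Next row=LF[4]=1
  step 12: row=1, L[1]='f', prepend. Next row=LF[1]=10
  step 13: row=10, L[10]='c', prepend. Next row=LF[10]=5
Reversed output: cfaaggdeaead$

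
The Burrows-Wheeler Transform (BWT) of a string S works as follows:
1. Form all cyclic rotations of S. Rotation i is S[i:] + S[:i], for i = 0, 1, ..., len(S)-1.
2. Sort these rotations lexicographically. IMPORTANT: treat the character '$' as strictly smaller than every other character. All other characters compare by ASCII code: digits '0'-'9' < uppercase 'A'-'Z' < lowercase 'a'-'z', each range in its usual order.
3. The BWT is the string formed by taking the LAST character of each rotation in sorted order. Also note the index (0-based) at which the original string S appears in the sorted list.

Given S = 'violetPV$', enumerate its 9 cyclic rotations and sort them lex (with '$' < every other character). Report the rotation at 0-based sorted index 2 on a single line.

All 9 rotations (rotation i = S[i:]+S[:i]):
  rot[0] = violetPV$
  rot[1] = ioletPV$v
  rot[2] = oletPV$vi
  rot[3] = letPV$vio
  rot[4] = etPV$viol
  rot[5] = tPV$viole
  rot[6] = PV$violet
  rot[7] = V$violetP
  rot[8] = $violetPV
Sorted (with $ < everything):
  sorted[0] = $violetPV
  sorted[1] = PV$violet
  sorted[2] = V$violetP
  sorted[3] = etPV$viol
  sorted[4] = ioletPV$v
  sorted[5] = letPV$vio
  sorted[6] = oletPV$vi
  sorted[7] = tPV$viole
  sorted[8] = violetPV$
sorted[2] = V$violetP

Answer: V$violetP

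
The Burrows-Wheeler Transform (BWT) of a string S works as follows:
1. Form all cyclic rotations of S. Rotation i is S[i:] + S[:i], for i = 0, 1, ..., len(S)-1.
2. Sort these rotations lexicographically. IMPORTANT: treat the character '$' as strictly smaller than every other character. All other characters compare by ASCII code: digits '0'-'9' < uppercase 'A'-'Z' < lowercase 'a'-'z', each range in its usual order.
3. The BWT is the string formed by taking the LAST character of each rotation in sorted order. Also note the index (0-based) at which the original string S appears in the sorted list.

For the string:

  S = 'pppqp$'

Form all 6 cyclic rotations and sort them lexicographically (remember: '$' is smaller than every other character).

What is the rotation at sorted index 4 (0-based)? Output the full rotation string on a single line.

All 6 rotations (rotation i = S[i:]+S[:i]):
  rot[0] = pppqp$
  rot[1] = ppqp$p
  rot[2] = pqp$pp
  rot[3] = qp$ppp
  rot[4] = p$pppq
  rot[5] = $pppqp
Sorted (with $ < everything):
  sorted[0] = $pppqp
  sorted[1] = p$pppq
  sorted[2] = pppqp$
  sorted[3] = ppqp$p
  sorted[4] = pqp$pp
  sorted[5] = qp$ppp
sorted[4] = pqp$pp

Answer: pqp$pp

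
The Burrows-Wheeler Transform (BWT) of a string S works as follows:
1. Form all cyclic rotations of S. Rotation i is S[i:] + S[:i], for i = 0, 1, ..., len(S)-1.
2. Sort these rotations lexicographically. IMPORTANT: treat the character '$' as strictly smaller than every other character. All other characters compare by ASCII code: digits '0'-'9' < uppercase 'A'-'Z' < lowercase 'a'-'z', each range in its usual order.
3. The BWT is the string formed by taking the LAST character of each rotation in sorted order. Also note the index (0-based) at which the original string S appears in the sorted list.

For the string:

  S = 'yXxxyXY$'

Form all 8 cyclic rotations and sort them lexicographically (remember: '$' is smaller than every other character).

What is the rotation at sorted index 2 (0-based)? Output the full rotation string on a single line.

Answer: XxxyXY$y

Derivation:
All 8 rotations (rotation i = S[i:]+S[:i]):
  rot[0] = yXxxyXY$
  rot[1] = XxxyXY$y
  rot[2] = xxyXY$yX
  rot[3] = xyXY$yXx
  rot[4] = yXY$yXxx
  rot[5] = XY$yXxxy
  rot[6] = Y$yXxxyX
  rot[7] = $yXxxyXY
Sorted (with $ < everything):
  sorted[0] = $yXxxyXY
  sorted[1] = XY$yXxxy
  sorted[2] = XxxyXY$y
  sorted[3] = Y$yXxxyX
  sorted[4] = xxyXY$yX
  sorted[5] = xyXY$yXx
  sorted[6] = yXY$yXxx
  sorted[7] = yXxxyXY$
sorted[2] = XxxyXY$y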